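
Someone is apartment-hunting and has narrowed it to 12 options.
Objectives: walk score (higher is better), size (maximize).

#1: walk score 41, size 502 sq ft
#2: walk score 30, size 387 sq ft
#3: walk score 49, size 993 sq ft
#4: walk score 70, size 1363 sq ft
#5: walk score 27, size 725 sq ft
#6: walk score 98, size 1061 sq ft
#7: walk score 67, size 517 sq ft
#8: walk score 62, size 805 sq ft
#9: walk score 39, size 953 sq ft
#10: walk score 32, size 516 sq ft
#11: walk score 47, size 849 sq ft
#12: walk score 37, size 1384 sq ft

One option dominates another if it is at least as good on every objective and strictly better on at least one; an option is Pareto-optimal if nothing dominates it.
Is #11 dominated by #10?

#10 vs #11: #10 is worse on walk score (32 vs 47), so it does not dominate #11.

No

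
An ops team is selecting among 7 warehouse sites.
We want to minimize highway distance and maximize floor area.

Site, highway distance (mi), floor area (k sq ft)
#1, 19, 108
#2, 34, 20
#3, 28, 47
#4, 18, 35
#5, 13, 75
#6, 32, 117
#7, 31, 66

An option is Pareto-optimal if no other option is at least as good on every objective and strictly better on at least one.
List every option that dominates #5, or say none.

none

#1: worse on highway distance (19 vs 13).
#2: worse on highway distance (34 vs 13).
#3: worse on highway distance (28 vs 13).
#4: worse on highway distance (18 vs 13).
#6: worse on highway distance (32 vs 13).
#7: worse on highway distance (31 vs 13).
No option dominates #5.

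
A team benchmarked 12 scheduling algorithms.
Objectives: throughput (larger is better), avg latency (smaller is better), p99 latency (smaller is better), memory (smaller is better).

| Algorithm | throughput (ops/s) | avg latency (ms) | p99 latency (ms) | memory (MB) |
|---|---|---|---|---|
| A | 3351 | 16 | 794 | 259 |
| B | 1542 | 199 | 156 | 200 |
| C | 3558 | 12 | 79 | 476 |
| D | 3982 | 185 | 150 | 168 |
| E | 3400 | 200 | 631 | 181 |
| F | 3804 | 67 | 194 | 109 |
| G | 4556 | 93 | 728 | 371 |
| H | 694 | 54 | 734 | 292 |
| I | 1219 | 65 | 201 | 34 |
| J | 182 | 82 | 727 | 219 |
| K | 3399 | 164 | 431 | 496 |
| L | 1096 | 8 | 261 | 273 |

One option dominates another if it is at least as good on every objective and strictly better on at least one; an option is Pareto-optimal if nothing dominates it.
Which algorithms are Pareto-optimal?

A: not dominated.
B: dominated by D (throughput 3982≥1542, avg latency 185≤199, p99 latency 150≤156, memory 168≤200).
C: not dominated (best p99 latency).
D: not dominated.
E: dominated by D (throughput 3982≥3400, avg latency 185≤200, p99 latency 150≤631, memory 168≤181).
F: not dominated.
G: not dominated (best throughput).
H: dominated by L (throughput 1096≥694, avg latency 8≤54, p99 latency 261≤734, memory 273≤292).
I: not dominated (best memory).
J: dominated by F (throughput 3804≥182, avg latency 67≤82, p99 latency 194≤727, memory 109≤219).
K: dominated by C (throughput 3558≥3399, avg latency 12≤164, p99 latency 79≤431, memory 476≤496).
L: not dominated (best avg latency).

A, C, D, F, G, I, L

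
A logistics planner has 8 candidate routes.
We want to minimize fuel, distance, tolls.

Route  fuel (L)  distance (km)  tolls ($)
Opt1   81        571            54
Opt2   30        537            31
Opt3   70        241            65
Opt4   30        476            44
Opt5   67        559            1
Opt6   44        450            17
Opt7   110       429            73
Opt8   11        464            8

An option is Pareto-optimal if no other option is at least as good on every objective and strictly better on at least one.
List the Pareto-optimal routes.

Opt3, Opt5, Opt6, Opt8

Opt1: dominated by Opt2 (fuel 30≤81, distance 537≤571, tolls 31≤54).
Opt2: dominated by Opt8 (fuel 11≤30, distance 464≤537, tolls 8≤31).
Opt3: not dominated (best distance).
Opt4: dominated by Opt8 (fuel 11≤30, distance 464≤476, tolls 8≤44).
Opt5: not dominated (best tolls).
Opt6: not dominated.
Opt7: dominated by Opt3 (fuel 70≤110, distance 241≤429, tolls 65≤73).
Opt8: not dominated (best fuel).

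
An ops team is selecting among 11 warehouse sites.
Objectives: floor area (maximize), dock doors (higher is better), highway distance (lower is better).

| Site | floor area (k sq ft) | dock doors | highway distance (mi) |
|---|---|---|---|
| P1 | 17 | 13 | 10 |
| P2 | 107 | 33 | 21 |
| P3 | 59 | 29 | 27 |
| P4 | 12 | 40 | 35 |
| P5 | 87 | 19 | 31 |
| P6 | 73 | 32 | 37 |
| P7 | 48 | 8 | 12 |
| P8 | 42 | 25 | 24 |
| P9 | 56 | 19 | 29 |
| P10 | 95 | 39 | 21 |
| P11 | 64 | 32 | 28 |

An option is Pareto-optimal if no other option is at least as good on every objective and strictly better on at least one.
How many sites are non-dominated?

5

P1: not dominated (best highway distance).
P2: not dominated (best floor area).
P3: dominated by P2 (floor area 107≥59, dock doors 33≥29, highway distance 21≤27).
P4: not dominated (best dock doors).
P5: dominated by P2 (floor area 107≥87, dock doors 33≥19, highway distance 21≤31).
P6: dominated by P2 (floor area 107≥73, dock doors 33≥32, highway distance 21≤37).
P7: not dominated.
P8: dominated by P2 (floor area 107≥42, dock doors 33≥25, highway distance 21≤24).
P9: dominated by P2 (floor area 107≥56, dock doors 33≥19, highway distance 21≤29).
P10: not dominated.
P11: dominated by P2 (floor area 107≥64, dock doors 33≥32, highway distance 21≤28).
Pareto-optimal: P1, P2, P4, P7, P10 → 5.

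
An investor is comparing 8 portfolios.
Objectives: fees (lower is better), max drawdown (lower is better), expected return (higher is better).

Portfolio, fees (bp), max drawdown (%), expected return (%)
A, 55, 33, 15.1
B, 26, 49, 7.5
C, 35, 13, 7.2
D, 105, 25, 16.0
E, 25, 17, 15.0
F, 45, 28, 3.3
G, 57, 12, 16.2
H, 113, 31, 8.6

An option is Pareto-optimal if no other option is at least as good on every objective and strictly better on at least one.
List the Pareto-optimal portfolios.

A: not dominated.
B: dominated by E (fees 25≤26, max drawdown 17≤49, expected return 15.0≥7.5).
C: not dominated.
D: dominated by G (fees 57≤105, max drawdown 12≤25, expected return 16.2≥16.0).
E: not dominated (best fees).
F: dominated by C (fees 35≤45, max drawdown 13≤28, expected return 7.2≥3.3).
G: not dominated (best max drawdown).
H: dominated by D (fees 105≤113, max drawdown 25≤31, expected return 16.0≥8.6).

A, C, E, G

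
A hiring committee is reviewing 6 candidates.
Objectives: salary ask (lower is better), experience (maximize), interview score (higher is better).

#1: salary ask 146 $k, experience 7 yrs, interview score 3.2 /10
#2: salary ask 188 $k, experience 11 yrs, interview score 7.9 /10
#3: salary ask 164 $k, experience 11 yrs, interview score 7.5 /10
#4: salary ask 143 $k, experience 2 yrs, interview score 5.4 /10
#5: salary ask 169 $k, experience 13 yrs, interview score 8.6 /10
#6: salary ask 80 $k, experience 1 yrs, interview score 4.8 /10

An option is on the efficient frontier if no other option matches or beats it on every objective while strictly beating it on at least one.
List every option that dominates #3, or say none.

none

#1: worse on experience (7 vs 11).
#2: worse on salary ask (188 vs 164).
#4: worse on experience (2 vs 11).
#5: worse on salary ask (169 vs 164).
#6: worse on experience (1 vs 11).
No option dominates #3.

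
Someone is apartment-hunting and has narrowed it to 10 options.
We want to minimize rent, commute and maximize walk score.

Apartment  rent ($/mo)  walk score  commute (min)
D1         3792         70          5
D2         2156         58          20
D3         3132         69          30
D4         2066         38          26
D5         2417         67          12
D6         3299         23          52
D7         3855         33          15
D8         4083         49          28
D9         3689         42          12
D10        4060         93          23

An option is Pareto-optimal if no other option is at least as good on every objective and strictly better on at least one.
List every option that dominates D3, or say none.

none

D1: worse on rent (3792 vs 3132).
D2: worse on walk score (58 vs 69).
D4: worse on walk score (38 vs 69).
D5: worse on walk score (67 vs 69).
D6: worse on rent (3299 vs 3132).
D7: worse on rent (3855 vs 3132).
D8: worse on rent (4083 vs 3132).
D9: worse on rent (3689 vs 3132).
D10: worse on rent (4060 vs 3132).
No option dominates D3.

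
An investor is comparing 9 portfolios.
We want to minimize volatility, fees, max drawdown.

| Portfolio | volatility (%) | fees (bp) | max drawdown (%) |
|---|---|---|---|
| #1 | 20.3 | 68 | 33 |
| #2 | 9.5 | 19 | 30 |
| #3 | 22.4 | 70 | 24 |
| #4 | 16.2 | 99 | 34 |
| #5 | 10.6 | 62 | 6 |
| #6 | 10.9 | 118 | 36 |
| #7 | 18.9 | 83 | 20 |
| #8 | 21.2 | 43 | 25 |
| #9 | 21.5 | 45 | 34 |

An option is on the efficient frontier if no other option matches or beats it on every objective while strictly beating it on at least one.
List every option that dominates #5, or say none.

#1: worse on volatility (20.3 vs 10.6).
#2: worse on max drawdown (30 vs 6).
#3: worse on volatility (22.4 vs 10.6).
#4: worse on volatility (16.2 vs 10.6).
#6: worse on volatility (10.9 vs 10.6).
#7: worse on volatility (18.9 vs 10.6).
#8: worse on volatility (21.2 vs 10.6).
#9: worse on volatility (21.5 vs 10.6).
No option dominates #5.

none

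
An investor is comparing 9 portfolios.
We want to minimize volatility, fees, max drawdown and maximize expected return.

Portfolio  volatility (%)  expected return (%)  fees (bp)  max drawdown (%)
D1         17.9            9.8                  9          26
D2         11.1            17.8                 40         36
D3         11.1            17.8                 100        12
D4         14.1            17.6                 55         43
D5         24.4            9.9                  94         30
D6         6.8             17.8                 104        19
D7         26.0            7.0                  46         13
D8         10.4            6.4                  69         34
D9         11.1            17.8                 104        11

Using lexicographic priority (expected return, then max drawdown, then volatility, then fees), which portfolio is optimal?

First maximize expected return: best is 17.8, kept {D2, D3, D6, D9}.
Then minimize max drawdown: best is 11, kept {D9}.

D9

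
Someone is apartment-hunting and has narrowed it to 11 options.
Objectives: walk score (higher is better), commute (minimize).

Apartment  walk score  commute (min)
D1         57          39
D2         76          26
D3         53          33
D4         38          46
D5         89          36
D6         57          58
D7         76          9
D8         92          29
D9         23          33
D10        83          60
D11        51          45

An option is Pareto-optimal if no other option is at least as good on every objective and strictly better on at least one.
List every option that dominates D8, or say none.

D1: worse on walk score (57 vs 92).
D2: worse on walk score (76 vs 92).
D3: worse on walk score (53 vs 92).
D4: worse on walk score (38 vs 92).
D5: worse on walk score (89 vs 92).
D6: worse on walk score (57 vs 92).
D7: worse on walk score (76 vs 92).
D9: worse on walk score (23 vs 92).
D10: worse on walk score (83 vs 92).
D11: worse on walk score (51 vs 92).
No option dominates D8.

none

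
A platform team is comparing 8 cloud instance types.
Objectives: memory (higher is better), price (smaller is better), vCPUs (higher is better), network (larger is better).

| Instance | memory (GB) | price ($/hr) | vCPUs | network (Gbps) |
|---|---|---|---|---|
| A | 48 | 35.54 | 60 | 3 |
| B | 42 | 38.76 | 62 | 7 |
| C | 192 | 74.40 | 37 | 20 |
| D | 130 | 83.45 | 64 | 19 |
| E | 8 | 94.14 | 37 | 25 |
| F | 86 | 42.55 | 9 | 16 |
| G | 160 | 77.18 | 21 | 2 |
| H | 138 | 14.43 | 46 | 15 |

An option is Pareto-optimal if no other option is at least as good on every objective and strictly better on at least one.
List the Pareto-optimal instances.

A: not dominated.
B: not dominated.
C: not dominated (best memory).
D: not dominated (best vCPUs).
E: not dominated (best network).
F: not dominated.
G: dominated by C (memory 192≥160, price 74.40≤77.18, vCPUs 37≥21, network 20≥2).
H: not dominated (best price).

A, B, C, D, E, F, H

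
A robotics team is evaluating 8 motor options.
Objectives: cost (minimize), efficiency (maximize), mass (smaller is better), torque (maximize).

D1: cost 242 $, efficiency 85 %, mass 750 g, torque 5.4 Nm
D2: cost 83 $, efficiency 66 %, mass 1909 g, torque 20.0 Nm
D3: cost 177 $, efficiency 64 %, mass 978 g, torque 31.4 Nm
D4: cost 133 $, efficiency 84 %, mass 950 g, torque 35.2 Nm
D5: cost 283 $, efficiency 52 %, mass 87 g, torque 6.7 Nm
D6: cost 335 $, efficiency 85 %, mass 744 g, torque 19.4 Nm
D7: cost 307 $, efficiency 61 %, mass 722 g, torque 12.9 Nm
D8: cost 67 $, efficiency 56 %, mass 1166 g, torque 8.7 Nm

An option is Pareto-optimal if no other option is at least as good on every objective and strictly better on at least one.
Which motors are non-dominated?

D1: not dominated.
D2: not dominated.
D3: dominated by D4 (cost 133≤177, efficiency 84≥64, mass 950≤978, torque 35.2≥31.4).
D4: not dominated (best torque).
D5: not dominated (best mass).
D6: not dominated.
D7: not dominated.
D8: not dominated (best cost).

D1, D2, D4, D5, D6, D7, D8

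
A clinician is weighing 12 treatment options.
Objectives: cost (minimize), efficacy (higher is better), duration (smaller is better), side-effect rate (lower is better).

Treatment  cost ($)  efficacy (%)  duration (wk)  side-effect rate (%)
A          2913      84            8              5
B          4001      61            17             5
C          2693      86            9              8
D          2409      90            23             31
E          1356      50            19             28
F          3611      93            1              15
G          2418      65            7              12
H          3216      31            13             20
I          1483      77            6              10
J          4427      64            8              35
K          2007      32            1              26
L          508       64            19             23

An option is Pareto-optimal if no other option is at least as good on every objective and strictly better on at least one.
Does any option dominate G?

I vs G: cost 1483≤2418, efficacy 77≥65, duration 6≤7, side-effect rate 10≤12 — I is at least as good on every objective and strictly better on at least one, so I dominates G.

Yes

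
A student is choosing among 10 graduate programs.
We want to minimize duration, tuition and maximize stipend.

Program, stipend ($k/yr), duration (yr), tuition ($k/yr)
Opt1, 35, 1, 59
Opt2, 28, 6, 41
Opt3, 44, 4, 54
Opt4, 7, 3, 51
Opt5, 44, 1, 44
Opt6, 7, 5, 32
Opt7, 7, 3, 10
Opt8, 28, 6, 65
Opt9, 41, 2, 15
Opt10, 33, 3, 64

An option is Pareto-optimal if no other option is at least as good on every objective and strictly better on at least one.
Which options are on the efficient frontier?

Opt5, Opt7, Opt9

Opt1: dominated by Opt5 (stipend 44≥35, duration 1≤1, tuition 44≤59).
Opt2: dominated by Opt9 (stipend 41≥28, duration 2≤6, tuition 15≤41).
Opt3: dominated by Opt5 (stipend 44≥44, duration 1≤4, tuition 44≤54).
Opt4: dominated by Opt5 (stipend 44≥7, duration 1≤3, tuition 44≤51).
Opt5: not dominated.
Opt6: dominated by Opt7 (stipend 7≥7, duration 3≤5, tuition 10≤32).
Opt7: not dominated (best tuition).
Opt8: dominated by Opt1 (stipend 35≥28, duration 1≤6, tuition 59≤65).
Opt9: not dominated.
Opt10: dominated by Opt1 (stipend 35≥33, duration 1≤3, tuition 59≤64).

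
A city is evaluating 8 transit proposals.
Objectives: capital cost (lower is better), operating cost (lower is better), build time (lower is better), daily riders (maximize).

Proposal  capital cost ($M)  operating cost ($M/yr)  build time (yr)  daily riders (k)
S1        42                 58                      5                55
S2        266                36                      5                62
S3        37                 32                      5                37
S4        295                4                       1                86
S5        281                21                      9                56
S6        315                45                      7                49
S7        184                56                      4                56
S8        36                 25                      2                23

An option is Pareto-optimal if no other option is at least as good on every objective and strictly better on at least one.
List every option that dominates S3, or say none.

none

S1: worse on capital cost (42 vs 37).
S2: worse on capital cost (266 vs 37).
S4: worse on capital cost (295 vs 37).
S5: worse on capital cost (281 vs 37).
S6: worse on capital cost (315 vs 37).
S7: worse on capital cost (184 vs 37).
S8: worse on daily riders (23 vs 37).
No option dominates S3.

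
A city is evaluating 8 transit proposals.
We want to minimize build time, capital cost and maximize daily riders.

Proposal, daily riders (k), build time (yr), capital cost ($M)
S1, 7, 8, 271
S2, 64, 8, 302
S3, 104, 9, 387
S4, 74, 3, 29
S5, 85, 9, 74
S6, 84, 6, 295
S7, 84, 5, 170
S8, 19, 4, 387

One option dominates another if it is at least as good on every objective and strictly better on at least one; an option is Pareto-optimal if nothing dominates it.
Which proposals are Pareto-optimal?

S3, S4, S5, S7

S1: dominated by S4 (daily riders 74≥7, build time 3≤8, capital cost 29≤271).
S2: dominated by S4 (daily riders 74≥64, build time 3≤8, capital cost 29≤302).
S3: not dominated (best daily riders).
S4: not dominated (best build time).
S5: not dominated.
S6: dominated by S7 (daily riders 84≥84, build time 5≤6, capital cost 170≤295).
S7: not dominated.
S8: dominated by S4 (daily riders 74≥19, build time 3≤4, capital cost 29≤387).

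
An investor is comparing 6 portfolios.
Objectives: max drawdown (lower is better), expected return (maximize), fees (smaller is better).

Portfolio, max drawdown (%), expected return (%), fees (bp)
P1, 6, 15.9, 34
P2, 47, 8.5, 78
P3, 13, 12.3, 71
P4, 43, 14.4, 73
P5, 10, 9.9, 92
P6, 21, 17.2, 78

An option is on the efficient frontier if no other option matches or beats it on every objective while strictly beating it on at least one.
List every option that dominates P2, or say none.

P1: max drawdown 6≤47, expected return 15.9≥8.5, fees 34≤78 — dominates P2.
P3: max drawdown 13≤47, expected return 12.3≥8.5, fees 71≤78 — dominates P2.
P4: max drawdown 43≤47, expected return 14.4≥8.5, fees 73≤78 — dominates P2.
P6: max drawdown 21≤47, expected return 17.2≥8.5, fees 78≤78 — dominates P2.
Others (P5) are each worse than P2 on at least one objective.

P1, P3, P4, P6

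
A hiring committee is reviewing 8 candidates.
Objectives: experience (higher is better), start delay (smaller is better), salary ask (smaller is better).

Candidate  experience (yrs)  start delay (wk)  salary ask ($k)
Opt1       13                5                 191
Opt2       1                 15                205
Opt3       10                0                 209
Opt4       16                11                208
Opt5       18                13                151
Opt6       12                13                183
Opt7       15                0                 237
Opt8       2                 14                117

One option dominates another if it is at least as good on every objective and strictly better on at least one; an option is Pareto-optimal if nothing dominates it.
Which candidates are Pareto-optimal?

Opt1, Opt3, Opt4, Opt5, Opt7, Opt8

Opt1: not dominated.
Opt2: dominated by Opt1 (experience 13≥1, start delay 5≤15, salary ask 191≤205).
Opt3: not dominated.
Opt4: not dominated.
Opt5: not dominated (best experience).
Opt6: dominated by Opt5 (experience 18≥12, start delay 13≤13, salary ask 151≤183).
Opt7: not dominated.
Opt8: not dominated (best salary ask).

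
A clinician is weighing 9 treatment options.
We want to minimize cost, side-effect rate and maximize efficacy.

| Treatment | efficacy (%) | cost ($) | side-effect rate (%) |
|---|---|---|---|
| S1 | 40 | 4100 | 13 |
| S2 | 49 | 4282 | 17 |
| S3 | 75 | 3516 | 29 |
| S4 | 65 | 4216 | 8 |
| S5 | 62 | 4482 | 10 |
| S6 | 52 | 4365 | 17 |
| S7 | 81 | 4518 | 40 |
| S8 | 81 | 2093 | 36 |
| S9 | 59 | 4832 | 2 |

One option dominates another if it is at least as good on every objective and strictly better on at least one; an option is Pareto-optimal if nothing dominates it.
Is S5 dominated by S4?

Yes

S4 vs S5: efficacy 65≥62, cost 4216≤4482, side-effect rate 8≤10 — S4 is at least as good on every objective with at least one strict improvement.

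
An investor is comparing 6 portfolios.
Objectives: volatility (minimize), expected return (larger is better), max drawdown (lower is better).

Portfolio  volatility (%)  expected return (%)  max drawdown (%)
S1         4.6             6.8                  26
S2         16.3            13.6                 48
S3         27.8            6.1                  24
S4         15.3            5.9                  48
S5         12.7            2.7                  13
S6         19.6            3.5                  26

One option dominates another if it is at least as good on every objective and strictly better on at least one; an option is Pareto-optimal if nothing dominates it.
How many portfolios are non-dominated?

S1: not dominated (best volatility).
S2: not dominated (best expected return).
S3: not dominated.
S4: dominated by S1 (volatility 4.6≤15.3, expected return 6.8≥5.9, max drawdown 26≤48).
S5: not dominated (best max drawdown).
S6: dominated by S1 (volatility 4.6≤19.6, expected return 6.8≥3.5, max drawdown 26≤26).
Pareto-optimal: S1, S2, S3, S5 → 4.

4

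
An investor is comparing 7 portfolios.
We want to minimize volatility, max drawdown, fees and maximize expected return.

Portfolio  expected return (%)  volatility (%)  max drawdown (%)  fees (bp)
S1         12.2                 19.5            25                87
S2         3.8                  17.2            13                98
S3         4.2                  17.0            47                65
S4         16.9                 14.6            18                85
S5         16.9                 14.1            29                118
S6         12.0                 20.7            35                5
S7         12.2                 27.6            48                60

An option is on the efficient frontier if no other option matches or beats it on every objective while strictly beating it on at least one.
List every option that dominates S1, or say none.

S4

S4: expected return 16.9≥12.2, volatility 14.6≤19.5, max drawdown 18≤25, fees 85≤87 — dominates S1.
Others (S2, S3, S5, S6, S7) are each worse than S1 on at least one objective.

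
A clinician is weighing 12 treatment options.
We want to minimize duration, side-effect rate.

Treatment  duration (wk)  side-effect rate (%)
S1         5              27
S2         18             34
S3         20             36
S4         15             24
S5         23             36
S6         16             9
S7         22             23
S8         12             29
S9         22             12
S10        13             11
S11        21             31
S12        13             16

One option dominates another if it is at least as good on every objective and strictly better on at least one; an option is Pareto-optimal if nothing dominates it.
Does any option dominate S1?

No

S2: worse on duration (18 vs 5).
S3: worse on duration (20 vs 5).
S4: worse on duration (15 vs 5).
S5: worse on duration (23 vs 5).
S6: worse on duration (16 vs 5).
S7: worse on duration (22 vs 5).
S8: worse on duration (12 vs 5).
S9: worse on duration (22 vs 5).
S10: worse on duration (13 vs 5).
S11: worse on duration (21 vs 5).
S12: worse on duration (13 vs 5).
No option is at least as good as S1 on every objective and strictly better on one.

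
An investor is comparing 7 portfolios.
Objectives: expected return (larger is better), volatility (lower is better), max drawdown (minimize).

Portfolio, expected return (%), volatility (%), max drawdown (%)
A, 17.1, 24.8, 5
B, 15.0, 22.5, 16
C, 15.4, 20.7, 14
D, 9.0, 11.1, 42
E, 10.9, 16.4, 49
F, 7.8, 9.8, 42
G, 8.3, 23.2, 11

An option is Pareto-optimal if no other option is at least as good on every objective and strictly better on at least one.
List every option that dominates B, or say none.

C: expected return 15.4≥15.0, volatility 20.7≤22.5, max drawdown 14≤16 — dominates B.
Others (A, D, E, F, G) are each worse than B on at least one objective.

C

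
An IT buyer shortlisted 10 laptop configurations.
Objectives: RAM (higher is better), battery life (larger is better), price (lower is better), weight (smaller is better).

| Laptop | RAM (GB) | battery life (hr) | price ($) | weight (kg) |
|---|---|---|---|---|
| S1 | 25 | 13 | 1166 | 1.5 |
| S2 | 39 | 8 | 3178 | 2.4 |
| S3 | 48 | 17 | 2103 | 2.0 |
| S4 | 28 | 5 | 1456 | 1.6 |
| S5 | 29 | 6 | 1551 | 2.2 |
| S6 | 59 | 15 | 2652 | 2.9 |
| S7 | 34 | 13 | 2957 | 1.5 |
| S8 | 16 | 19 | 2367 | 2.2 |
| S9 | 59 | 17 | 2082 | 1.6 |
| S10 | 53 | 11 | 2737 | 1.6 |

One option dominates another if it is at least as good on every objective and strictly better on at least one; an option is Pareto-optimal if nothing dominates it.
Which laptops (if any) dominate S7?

S1: worse on RAM (25 vs 34).
S2: worse on battery life (8 vs 13).
S3: worse on weight (2.0 vs 1.5).
S4: worse on RAM (28 vs 34).
S5: worse on RAM (29 vs 34).
S6: worse on weight (2.9 vs 1.5).
S8: worse on RAM (16 vs 34).
S9: worse on weight (1.6 vs 1.5).
S10: worse on battery life (11 vs 13).
No option dominates S7.

none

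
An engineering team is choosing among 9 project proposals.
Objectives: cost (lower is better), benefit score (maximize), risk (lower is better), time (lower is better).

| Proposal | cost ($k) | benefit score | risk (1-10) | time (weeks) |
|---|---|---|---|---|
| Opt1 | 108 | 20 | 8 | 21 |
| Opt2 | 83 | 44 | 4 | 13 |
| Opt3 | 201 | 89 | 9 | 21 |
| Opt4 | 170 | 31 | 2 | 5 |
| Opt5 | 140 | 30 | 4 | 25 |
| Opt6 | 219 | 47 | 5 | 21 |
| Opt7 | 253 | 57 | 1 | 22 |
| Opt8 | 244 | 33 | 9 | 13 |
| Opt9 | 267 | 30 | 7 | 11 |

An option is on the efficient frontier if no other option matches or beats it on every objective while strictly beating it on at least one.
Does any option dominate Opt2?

No

Opt1: worse on cost (108 vs 83).
Opt3: worse on cost (201 vs 83).
Opt4: worse on cost (170 vs 83).
Opt5: worse on cost (140 vs 83).
Opt6: worse on cost (219 vs 83).
Opt7: worse on cost (253 vs 83).
Opt8: worse on cost (244 vs 83).
Opt9: worse on cost (267 vs 83).
No option is at least as good as Opt2 on every objective and strictly better on one.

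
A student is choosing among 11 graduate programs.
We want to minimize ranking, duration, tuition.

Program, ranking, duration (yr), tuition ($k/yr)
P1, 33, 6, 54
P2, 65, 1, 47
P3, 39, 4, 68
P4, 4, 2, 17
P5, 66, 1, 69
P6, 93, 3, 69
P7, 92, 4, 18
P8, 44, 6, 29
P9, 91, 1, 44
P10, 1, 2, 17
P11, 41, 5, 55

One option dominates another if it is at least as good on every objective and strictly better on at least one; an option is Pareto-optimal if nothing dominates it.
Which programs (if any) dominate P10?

P1: worse on ranking (33 vs 1).
P2: worse on ranking (65 vs 1).
P3: worse on ranking (39 vs 1).
P4: worse on ranking (4 vs 1).
P5: worse on ranking (66 vs 1).
P6: worse on ranking (93 vs 1).
P7: worse on ranking (92 vs 1).
P8: worse on ranking (44 vs 1).
P9: worse on ranking (91 vs 1).
P11: worse on ranking (41 vs 1).
No option dominates P10.

none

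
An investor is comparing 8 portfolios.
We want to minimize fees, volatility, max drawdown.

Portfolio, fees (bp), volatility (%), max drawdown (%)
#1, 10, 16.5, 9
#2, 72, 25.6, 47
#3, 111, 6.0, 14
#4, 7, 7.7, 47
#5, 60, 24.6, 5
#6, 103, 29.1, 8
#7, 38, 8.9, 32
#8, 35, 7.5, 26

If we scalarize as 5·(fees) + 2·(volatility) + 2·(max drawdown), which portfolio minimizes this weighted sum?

#1

#1: 5·10 + 2·16.5 + 2·9 = 101.0
#2: 5·72 + 2·25.6 + 2·47 = 505.2
#3: 5·111 + 2·6.0 + 2·14 = 595.0
#4: 5·7 + 2·7.7 + 2·47 = 144.4
#5: 5·60 + 2·24.6 + 2·5 = 359.2
#6: 5·103 + 2·29.1 + 2·8 = 589.2
#7: 5·38 + 2·8.9 + 2·32 = 271.8
#8: 5·35 + 2·7.5 + 2·26 = 242.0
Lowest: #1 at 101.0.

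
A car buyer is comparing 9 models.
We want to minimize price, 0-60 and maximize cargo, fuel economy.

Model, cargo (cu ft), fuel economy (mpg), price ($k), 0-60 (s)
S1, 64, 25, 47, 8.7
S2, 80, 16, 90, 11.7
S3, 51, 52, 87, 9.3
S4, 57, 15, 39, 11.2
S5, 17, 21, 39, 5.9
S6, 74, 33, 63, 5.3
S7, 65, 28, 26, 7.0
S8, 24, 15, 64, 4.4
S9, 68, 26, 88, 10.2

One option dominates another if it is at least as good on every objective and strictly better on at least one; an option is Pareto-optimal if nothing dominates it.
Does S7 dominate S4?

Yes

S7 vs S4: cargo 65≥57, fuel economy 28≥15, price 26≤39, 0-60 7.0≤11.2 — S7 is at least as good on every objective with at least one strict improvement.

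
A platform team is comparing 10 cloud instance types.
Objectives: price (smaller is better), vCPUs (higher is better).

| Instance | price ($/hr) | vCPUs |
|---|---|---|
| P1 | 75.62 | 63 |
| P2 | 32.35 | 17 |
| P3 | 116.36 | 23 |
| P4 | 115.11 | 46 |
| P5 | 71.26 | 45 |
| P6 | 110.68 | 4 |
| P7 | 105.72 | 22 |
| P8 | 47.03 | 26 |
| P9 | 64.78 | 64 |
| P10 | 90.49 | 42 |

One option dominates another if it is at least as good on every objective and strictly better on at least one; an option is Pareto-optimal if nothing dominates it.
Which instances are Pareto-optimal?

P2, P8, P9

P1: dominated by P9 (price 64.78≤75.62, vCPUs 64≥63).
P2: not dominated (best price).
P3: dominated by P1 (price 75.62≤116.36, vCPUs 63≥23).
P4: dominated by P1 (price 75.62≤115.11, vCPUs 63≥46).
P5: dominated by P9 (price 64.78≤71.26, vCPUs 64≥45).
P6: dominated by P1 (price 75.62≤110.68, vCPUs 63≥4).
P7: dominated by P1 (price 75.62≤105.72, vCPUs 63≥22).
P8: not dominated.
P9: not dominated (best vCPUs).
P10: dominated by P1 (price 75.62≤90.49, vCPUs 63≥42).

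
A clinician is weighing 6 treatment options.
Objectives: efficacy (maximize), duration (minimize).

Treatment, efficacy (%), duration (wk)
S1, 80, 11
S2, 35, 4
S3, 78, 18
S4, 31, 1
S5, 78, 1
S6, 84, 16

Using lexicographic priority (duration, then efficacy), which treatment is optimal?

S5

First minimize duration: best is 1, kept {S4, S5}.
Then maximize efficacy: best is 78, kept {S5}.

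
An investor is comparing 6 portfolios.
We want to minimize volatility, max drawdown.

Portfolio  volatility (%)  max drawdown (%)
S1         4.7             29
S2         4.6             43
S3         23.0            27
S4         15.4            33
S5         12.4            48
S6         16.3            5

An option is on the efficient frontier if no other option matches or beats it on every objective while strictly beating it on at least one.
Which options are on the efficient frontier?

S1, S2, S6

S1: not dominated.
S2: not dominated (best volatility).
S3: dominated by S6 (volatility 16.3≤23.0, max drawdown 5≤27).
S4: dominated by S1 (volatility 4.7≤15.4, max drawdown 29≤33).
S5: dominated by S1 (volatility 4.7≤12.4, max drawdown 29≤48).
S6: not dominated (best max drawdown).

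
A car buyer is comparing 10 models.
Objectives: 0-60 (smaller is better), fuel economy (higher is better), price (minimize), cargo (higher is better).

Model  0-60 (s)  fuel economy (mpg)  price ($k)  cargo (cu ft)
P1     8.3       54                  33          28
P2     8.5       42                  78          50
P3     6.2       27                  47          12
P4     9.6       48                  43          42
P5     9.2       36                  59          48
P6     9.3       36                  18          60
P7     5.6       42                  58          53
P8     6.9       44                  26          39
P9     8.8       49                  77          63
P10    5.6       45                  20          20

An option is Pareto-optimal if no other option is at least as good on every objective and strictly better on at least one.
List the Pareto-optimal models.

P1, P4, P6, P7, P8, P9, P10

P1: not dominated (best fuel economy).
P2: dominated by P7 (0-60 5.6≤8.5, fuel economy 42≥42, price 58≤78, cargo 53≥50).
P3: dominated by P10 (0-60 5.6≤6.2, fuel economy 45≥27, price 20≤47, cargo 20≥12).
P4: not dominated.
P5: dominated by P7 (0-60 5.6≤9.2, fuel economy 42≥36, price 58≤59, cargo 53≥48).
P6: not dominated (best price).
P7: not dominated.
P8: not dominated.
P9: not dominated (best cargo).
P10: not dominated.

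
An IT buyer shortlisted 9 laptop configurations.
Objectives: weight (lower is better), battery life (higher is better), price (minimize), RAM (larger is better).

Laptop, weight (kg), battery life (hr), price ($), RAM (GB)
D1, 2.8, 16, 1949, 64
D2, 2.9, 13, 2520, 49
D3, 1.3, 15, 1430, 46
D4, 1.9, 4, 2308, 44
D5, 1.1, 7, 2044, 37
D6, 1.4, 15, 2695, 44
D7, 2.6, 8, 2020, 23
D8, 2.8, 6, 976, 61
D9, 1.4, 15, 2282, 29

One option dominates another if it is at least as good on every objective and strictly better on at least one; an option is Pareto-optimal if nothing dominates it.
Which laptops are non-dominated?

D1: not dominated (best battery life).
D2: dominated by D1 (weight 2.8≤2.9, battery life 16≥13, price 1949≤2520, RAM 64≥49).
D3: not dominated.
D4: dominated by D3 (weight 1.3≤1.9, battery life 15≥4, price 1430≤2308, RAM 46≥44).
D5: not dominated (best weight).
D6: dominated by D3 (weight 1.3≤1.4, battery life 15≥15, price 1430≤2695, RAM 46≥44).
D7: dominated by D3 (weight 1.3≤2.6, battery life 15≥8, price 1430≤2020, RAM 46≥23).
D8: not dominated (best price).
D9: dominated by D3 (weight 1.3≤1.4, battery life 15≥15, price 1430≤2282, RAM 46≥29).

D1, D3, D5, D8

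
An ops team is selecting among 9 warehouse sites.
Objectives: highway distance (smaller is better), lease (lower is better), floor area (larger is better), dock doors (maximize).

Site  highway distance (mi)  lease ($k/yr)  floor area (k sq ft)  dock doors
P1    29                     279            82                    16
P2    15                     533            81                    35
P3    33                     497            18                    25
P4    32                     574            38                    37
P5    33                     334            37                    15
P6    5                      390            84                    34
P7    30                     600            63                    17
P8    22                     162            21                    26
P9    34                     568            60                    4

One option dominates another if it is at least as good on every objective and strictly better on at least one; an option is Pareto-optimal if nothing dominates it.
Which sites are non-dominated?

P1, P2, P4, P6, P8

P1: not dominated.
P2: not dominated.
P3: dominated by P6 (highway distance 5≤33, lease 390≤497, floor area 84≥18, dock doors 34≥25).
P4: not dominated (best dock doors).
P5: dominated by P1 (highway distance 29≤33, lease 279≤334, floor area 82≥37, dock doors 16≥15).
P6: not dominated (best highway distance).
P7: dominated by P2 (highway distance 15≤30, lease 533≤600, floor area 81≥63, dock doors 35≥17).
P8: not dominated (best lease).
P9: dominated by P1 (highway distance 29≤34, lease 279≤568, floor area 82≥60, dock doors 16≥4).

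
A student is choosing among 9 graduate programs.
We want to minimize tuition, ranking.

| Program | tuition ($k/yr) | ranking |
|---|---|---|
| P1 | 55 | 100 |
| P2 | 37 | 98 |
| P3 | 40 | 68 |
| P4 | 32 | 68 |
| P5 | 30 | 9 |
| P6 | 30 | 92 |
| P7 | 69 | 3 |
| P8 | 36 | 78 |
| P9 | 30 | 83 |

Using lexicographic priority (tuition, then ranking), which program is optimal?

First minimize tuition: best is 30, kept {P5, P6, P9}.
Then minimize ranking: best is 9, kept {P5}.

P5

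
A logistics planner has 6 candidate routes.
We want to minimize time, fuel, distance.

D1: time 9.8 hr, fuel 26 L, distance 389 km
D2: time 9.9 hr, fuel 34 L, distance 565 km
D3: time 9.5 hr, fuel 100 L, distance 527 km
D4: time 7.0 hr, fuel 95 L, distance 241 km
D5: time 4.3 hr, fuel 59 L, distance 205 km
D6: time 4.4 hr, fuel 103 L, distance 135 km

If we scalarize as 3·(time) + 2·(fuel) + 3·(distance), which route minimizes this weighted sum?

D1: 3·9.8 + 2·26 + 3·389 = 1248.4
D2: 3·9.9 + 2·34 + 3·565 = 1792.7
D3: 3·9.5 + 2·100 + 3·527 = 1809.5
D4: 3·7.0 + 2·95 + 3·241 = 934.0
D5: 3·4.3 + 2·59 + 3·205 = 745.9
D6: 3·4.4 + 2·103 + 3·135 = 624.2
Lowest: D6 at 624.2.

D6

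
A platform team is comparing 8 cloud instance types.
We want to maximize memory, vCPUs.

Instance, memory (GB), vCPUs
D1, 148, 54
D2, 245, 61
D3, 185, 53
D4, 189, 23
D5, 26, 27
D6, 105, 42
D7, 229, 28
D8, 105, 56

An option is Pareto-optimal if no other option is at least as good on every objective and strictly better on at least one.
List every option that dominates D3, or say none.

D2

D2: memory 245≥185, vCPUs 61≥53 — dominates D3.
Others (D1, D4, D5, D6, D7, D8) are each worse than D3 on at least one objective.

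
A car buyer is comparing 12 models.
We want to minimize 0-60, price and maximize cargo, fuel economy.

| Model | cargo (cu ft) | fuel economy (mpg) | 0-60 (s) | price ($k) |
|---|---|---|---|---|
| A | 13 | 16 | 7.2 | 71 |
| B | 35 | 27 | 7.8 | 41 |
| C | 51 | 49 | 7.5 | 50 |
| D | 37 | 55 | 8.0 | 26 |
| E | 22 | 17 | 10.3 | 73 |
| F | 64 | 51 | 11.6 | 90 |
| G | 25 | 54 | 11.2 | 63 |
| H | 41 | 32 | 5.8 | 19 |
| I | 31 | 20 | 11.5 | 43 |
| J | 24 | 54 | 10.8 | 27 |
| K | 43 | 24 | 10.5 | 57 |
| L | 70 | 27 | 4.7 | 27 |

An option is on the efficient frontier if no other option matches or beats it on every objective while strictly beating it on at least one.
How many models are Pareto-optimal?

A: dominated by H (cargo 41≥13, fuel economy 32≥16, 0-60 5.8≤7.2, price 19≤71).
B: dominated by H (cargo 41≥35, fuel economy 32≥27, 0-60 5.8≤7.8, price 19≤41).
C: not dominated.
D: not dominated (best fuel economy).
E: dominated by B (cargo 35≥22, fuel economy 27≥17, 0-60 7.8≤10.3, price 41≤73).
F: not dominated.
G: dominated by D (cargo 37≥25, fuel economy 55≥54, 0-60 8.0≤11.2, price 26≤63).
H: not dominated (best price).
I: dominated by B (cargo 35≥31, fuel economy 27≥20, 0-60 7.8≤11.5, price 41≤43).
J: dominated by D (cargo 37≥24, fuel economy 55≥54, 0-60 8.0≤10.8, price 26≤27).
K: dominated by C (cargo 51≥43, fuel economy 49≥24, 0-60 7.5≤10.5, price 50≤57).
L: not dominated (best cargo).
Pareto-optimal: C, D, F, H, L → 5.

5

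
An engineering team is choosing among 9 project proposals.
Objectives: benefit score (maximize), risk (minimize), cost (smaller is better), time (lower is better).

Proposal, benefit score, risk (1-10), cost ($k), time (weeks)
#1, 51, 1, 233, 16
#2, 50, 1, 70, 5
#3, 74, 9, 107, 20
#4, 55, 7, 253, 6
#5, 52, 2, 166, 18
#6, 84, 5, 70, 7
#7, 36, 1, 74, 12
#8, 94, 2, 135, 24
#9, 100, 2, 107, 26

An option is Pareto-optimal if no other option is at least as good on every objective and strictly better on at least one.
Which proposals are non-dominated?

#1, #2, #4, #5, #6, #8, #9

#1: not dominated.
#2: not dominated (best time).
#3: dominated by #6 (benefit score 84≥74, risk 5≤9, cost 70≤107, time 7≤20).
#4: not dominated.
#5: not dominated.
#6: not dominated.
#7: dominated by #2 (benefit score 50≥36, risk 1≤1, cost 70≤74, time 5≤12).
#8: not dominated.
#9: not dominated (best benefit score).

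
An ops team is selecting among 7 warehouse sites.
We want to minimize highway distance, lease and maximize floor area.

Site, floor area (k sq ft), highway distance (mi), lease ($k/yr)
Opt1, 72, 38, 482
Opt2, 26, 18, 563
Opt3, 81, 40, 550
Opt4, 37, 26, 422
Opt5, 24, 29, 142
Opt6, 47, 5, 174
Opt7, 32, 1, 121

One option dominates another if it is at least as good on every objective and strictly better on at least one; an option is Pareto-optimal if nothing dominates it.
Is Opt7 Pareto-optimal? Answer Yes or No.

Opt1: worse on highway distance (38 vs 1).
Opt2: worse on floor area (26 vs 32).
Opt3: worse on highway distance (40 vs 1).
Opt4: worse on highway distance (26 vs 1).
Opt5: worse on floor area (24 vs 32).
Opt6: worse on highway distance (5 vs 1).
No option is at least as good as Opt7 on every objective and strictly better on one.

Yes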